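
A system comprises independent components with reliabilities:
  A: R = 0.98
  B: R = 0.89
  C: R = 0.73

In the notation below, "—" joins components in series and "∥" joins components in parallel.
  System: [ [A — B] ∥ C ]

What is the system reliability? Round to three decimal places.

0.965

Series (A and B): 0.98000 × 0.89000 = 0.87220
Parallel ([0.87220] and C): 1 − (1 − 0.87220)(1 − 0.73000) = 0.965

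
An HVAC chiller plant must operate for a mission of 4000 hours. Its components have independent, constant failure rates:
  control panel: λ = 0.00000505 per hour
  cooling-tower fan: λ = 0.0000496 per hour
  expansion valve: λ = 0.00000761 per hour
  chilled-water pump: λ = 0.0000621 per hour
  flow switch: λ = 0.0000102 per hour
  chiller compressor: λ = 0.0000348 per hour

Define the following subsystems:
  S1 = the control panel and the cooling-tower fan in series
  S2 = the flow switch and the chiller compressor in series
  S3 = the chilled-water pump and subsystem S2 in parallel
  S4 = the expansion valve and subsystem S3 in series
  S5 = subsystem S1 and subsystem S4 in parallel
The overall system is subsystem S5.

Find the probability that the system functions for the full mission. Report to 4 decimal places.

R(control panel) = exp(−0.00000505 × 4000) = 0.980003
R(cooling-tower fan) = exp(−0.0000496 × 4000) = 0.820042
R(expansion valve) = exp(−0.00000761 × 4000) = 0.970019
R(chilled-water pump) = exp(−0.0000621 × 4000) = 0.780048
R(flow switch) = exp(−0.0000102 × 4000) = 0.960021
R(chiller compressor) = exp(−0.0000348 × 4000) = 0.870054
Series (control panel and cooling-tower fan): 0.980003 × 0.820042 = 0.803644
Series (flow switch and chiller compressor): 0.960021 × 0.870054 = 0.835270
Parallel (chilled-water pump and [0.835270]): 1 − (1 − 0.780048)(1 − 0.835270) = 0.963767
Series (expansion valve and [0.963767]): 0.970019 × 0.963767 = 0.934872
Parallel ([0.803644] and [0.934872]): 1 − (1 − 0.803644)(1 − 0.934872) = 0.9872

0.9872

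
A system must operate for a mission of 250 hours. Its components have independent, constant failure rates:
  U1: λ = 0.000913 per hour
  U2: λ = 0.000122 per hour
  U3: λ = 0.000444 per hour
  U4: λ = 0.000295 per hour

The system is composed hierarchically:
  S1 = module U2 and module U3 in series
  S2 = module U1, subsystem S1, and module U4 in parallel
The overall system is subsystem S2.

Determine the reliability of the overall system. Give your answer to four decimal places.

R(U1) = exp(−0.000913 × 250) = 0.795925
R(U2) = exp(−0.000122 × 250) = 0.969960
R(U3) = exp(−0.000444 × 250) = 0.894939
R(U4) = exp(−0.000295 × 250) = 0.928904
Series (U2 and U3): 0.969960 × 0.894939 = 0.868055
Parallel (U1, [0.868055], and U4): 1 − (1 − 0.795925)(1 − 0.868055)(1 − 0.928904) = 0.9981

0.9981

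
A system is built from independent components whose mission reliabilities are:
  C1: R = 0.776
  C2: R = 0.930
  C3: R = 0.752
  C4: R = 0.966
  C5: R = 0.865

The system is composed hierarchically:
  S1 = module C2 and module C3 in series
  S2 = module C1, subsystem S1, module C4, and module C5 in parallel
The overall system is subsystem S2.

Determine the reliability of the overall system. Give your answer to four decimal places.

Series (C2 and C3): 0.930000 × 0.752000 = 0.699360
Parallel (C1, [0.699360], C4, and C5): 1 − (1 − 0.776000)(1 − 0.699360)(1 − 0.966000)(1 − 0.865000) = 0.9997

0.9997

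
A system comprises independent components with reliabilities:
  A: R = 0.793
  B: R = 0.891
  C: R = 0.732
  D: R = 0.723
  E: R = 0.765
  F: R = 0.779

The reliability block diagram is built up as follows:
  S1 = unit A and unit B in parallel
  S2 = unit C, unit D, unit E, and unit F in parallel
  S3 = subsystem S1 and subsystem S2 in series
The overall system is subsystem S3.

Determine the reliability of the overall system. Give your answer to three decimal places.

Parallel (A and B): 1 − (1 − 0.79300)(1 − 0.89100) = 0.97744
Parallel (C, D, E, and F): 1 − (1 − 0.73200)(1 − 0.72300)(1 − 0.76500)(1 − 0.77900) = 0.99614
Series ([0.97744] and [0.99614]): 0.97744 × 0.99614 = 0.974

0.974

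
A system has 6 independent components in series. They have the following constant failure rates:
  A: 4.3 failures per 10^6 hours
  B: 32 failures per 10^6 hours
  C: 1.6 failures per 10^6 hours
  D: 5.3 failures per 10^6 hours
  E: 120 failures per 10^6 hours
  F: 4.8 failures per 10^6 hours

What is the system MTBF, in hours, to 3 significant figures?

Series of exponential components: λ_sys = Σ λ_i
λ_sys = 0.0000043 + 0.000032 + 0.0000016 + 0.0000053 + 0.00012 + 0.0000048 = 1.6800e-04 /h
MTBF = 1 / λ_sys = 5950 h

5950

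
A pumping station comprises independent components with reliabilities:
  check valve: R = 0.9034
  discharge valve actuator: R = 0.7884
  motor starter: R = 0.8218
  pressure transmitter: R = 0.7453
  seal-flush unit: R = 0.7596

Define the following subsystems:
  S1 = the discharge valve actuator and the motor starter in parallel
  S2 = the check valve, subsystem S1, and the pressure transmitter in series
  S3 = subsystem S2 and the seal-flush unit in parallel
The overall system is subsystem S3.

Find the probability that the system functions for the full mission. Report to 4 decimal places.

Parallel (discharge valve actuator and motor starter): 1 − (1 − 0.788400)(1 − 0.821800) = 0.962293
Series (check valve, [0.962293], and pressure transmitter): 0.903400 × 0.962293 × 0.745300 = 0.647916
Parallel ([0.647916] and seal-flush unit): 1 − (1 − 0.647916)(1 − 0.759600) = 0.9154

0.9154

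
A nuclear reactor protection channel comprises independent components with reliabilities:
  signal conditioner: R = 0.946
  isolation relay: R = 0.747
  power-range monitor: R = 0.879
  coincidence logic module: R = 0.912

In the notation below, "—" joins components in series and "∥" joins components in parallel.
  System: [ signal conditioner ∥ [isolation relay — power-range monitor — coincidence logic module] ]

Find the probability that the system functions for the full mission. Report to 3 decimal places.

Series (isolation relay, power-range monitor, and coincidence logic module): 0.74700 × 0.87900 × 0.91200 = 0.59883
Parallel (signal conditioner and [0.59883]): 1 − (1 − 0.94600)(1 − 0.59883) = 0.978

0.978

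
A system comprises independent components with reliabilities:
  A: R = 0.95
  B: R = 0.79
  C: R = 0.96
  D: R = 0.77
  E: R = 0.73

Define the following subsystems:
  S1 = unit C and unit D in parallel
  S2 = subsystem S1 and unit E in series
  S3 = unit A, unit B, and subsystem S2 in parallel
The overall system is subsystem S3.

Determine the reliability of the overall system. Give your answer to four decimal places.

0.9971

Parallel (C and D): 1 − (1 − 0.960000)(1 − 0.770000) = 0.990800
Series ([0.990800] and E): 0.990800 × 0.730000 = 0.723284
Parallel (A, B, and [0.723284]): 1 − (1 − 0.950000)(1 − 0.790000)(1 − 0.723284) = 0.9971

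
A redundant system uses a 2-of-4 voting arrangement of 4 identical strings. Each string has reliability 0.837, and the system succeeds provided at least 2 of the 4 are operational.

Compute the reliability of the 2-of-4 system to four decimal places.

R = Σ_{i=2}^{4} C(4,i) p^i (1−p)^{4−i} with p = 0.837
C(4,2)·0.837^2·0.163^2 = 0.111681
C(4,3)·0.837^3·0.163^1 = 0.382317
C(4,4)·0.837^4·0.163^0 = 0.490797
Sum = 0.9848

0.9848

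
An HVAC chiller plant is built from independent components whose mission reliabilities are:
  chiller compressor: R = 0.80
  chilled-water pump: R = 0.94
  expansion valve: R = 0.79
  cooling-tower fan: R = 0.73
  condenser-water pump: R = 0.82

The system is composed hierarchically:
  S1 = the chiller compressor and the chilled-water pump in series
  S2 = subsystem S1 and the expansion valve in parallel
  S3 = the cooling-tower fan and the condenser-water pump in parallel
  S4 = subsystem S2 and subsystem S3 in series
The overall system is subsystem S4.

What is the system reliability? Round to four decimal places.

0.9019

Series (chiller compressor and chilled-water pump): 0.800000 × 0.940000 = 0.752000
Parallel ([0.752000] and expansion valve): 1 − (1 − 0.752000)(1 − 0.790000) = 0.947920
Parallel (cooling-tower fan and condenser-water pump): 1 − (1 − 0.730000)(1 − 0.820000) = 0.951400
Series ([0.947920] and [0.951400]): 0.947920 × 0.951400 = 0.9019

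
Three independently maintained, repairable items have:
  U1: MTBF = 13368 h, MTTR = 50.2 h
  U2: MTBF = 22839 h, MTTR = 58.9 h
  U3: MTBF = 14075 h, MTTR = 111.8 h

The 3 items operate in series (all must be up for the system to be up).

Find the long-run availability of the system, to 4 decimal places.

0.9859

A(U1) = MTBF/(MTBF+MTTR) = 13368/(13368+50.2) = 0.996259
A(U2) = MTBF/(MTBF+MTTR) = 22839/(22839+58.9) = 0.997428
A(U3) = MTBF/(MTBF+MTTR) = 14075/(14075+111.8) = 0.992119
Series availability: 0.996259 × 0.997428 × 0.992119 = 0.9859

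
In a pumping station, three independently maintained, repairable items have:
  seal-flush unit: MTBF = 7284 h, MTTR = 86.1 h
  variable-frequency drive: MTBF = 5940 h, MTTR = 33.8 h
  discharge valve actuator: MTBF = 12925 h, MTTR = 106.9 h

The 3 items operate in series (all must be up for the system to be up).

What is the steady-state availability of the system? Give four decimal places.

0.9747

A(seal-flush unit) = MTBF/(MTBF+MTTR) = 7284/(7284+86.1) = 0.988318
A(variable-frequency drive) = MTBF/(MTBF+MTTR) = 5940/(5940+33.8) = 0.994342
A(discharge valve actuator) = MTBF/(MTBF+MTTR) = 12925/(12925+106.9) = 0.991797
Series availability: 0.988318 × 0.994342 × 0.991797 = 0.9747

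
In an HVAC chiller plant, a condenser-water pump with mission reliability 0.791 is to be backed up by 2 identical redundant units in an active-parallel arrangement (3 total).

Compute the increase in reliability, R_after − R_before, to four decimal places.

0.1999

R_before = 0.791
R_after = 1 − (1 − 0.791)^3 = 0.9909
ΔR = 0.9909 − 0.791 = 0.1999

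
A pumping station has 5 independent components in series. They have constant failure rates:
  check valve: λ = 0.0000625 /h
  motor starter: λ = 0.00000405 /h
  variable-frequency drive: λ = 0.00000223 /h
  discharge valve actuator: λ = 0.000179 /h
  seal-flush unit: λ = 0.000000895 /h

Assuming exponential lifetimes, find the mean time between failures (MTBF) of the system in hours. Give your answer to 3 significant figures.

4020

Series of exponential components: λ_sys = Σ λ_i
λ_sys = 0.0000625 + 0.00000405 + 0.00000223 + 0.000179 + 0.000000895 = 2.4868e-04 /h
MTBF = 1 / λ_sys = 4020 h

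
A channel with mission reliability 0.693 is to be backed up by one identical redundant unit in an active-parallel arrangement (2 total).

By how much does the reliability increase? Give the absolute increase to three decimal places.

R_before = 0.693
R_after = 1 − (1 − 0.693)^2 = 0.906
ΔR = 0.906 − 0.693 = 0.213

0.213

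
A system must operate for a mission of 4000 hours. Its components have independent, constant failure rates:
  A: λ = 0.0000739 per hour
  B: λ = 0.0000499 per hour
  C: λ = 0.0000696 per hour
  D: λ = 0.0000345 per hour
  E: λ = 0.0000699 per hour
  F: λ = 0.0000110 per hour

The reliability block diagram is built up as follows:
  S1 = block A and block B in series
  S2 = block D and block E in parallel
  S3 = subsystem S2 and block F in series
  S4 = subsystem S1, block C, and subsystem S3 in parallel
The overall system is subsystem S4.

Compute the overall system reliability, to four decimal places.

0.9931

R(A) = exp(−0.0000739 × 4000) = 0.744085
R(B) = exp(−0.0000499 × 4000) = 0.819058
R(C) = exp(−0.0000696 × 4000) = 0.756994
R(D) = exp(−0.0000345 × 4000) = 0.871099
R(E) = exp(−0.0000699 × 4000) = 0.756086
R(F) = exp(−0.0000110 × 4000) = 0.956954
Series (A and B): 0.744085 × 0.819058 = 0.609449
Parallel (D and E): 1 − (1 − 0.871099)(1 − 0.756086) = 0.968559
Series ([0.968559] and F): 0.968559 × 0.956954 = 0.926866
Parallel ([0.609449], C, and [0.926866]): 1 − (1 − 0.609449)(1 − 0.756994)(1 − 0.926866) = 0.9931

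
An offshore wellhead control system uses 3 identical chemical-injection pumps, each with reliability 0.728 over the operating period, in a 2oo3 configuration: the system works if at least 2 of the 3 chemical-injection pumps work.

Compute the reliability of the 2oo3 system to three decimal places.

0.818

R = Σ_{i=2}^{3} C(3,i) p^i (1−p)^{3−i} with p = 0.728
C(3,2)·0.728^2·0.272^1 = 0.43247
C(3,3)·0.728^3·0.272^0 = 0.38583
Sum = 0.818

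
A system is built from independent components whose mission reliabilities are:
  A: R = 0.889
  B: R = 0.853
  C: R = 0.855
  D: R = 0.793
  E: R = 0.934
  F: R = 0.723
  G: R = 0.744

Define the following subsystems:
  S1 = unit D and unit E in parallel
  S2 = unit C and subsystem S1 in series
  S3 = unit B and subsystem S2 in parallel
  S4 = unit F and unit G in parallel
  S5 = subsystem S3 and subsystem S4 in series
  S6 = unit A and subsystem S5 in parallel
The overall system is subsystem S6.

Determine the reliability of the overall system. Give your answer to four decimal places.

0.9898

Parallel (D and E): 1 − (1 − 0.793000)(1 − 0.934000) = 0.986338
Series (C and [0.986338]): 0.855000 × 0.986338 = 0.843319
Parallel (B and [0.843319]): 1 − (1 − 0.853000)(1 − 0.843319) = 0.976968
Parallel (F and G): 1 − (1 − 0.723000)(1 − 0.744000) = 0.929088
Series ([0.976968] and [0.929088]): 0.976968 × 0.929088 = 0.907689
Parallel (A and [0.907689]): 1 − (1 − 0.889000)(1 − 0.907689) = 0.9898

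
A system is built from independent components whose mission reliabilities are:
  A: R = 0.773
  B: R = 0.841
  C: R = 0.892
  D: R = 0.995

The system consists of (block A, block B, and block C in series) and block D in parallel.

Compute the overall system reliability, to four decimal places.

0.9979

Series (A, B, and C): 0.773000 × 0.841000 × 0.892000 = 0.579883
Parallel ([0.579883] and D): 1 − (1 − 0.579883)(1 − 0.995000) = 0.9979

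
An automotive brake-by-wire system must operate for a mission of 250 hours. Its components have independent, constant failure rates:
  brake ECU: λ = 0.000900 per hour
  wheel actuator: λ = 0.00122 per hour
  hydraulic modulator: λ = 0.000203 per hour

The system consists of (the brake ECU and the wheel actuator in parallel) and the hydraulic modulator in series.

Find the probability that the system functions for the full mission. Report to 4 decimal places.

0.9002

R(brake ECU) = exp(−0.000900 × 250) = 0.798516
R(wheel actuator) = exp(−0.00122 × 250) = 0.737123
R(hydraulic modulator) = exp(−0.000203 × 250) = 0.950516
Parallel (brake ECU and wheel actuator): 1 − (1 − 0.798516)(1 − 0.737123) = 0.947034
Series ([0.947034] and hydraulic modulator): 0.947034 × 0.950516 = 0.9002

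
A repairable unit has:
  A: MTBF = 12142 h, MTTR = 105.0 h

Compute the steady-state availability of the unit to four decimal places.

A(A) = MTBF/(MTBF+MTTR) = 12142/(12142+105.0) = 0.9914

0.9914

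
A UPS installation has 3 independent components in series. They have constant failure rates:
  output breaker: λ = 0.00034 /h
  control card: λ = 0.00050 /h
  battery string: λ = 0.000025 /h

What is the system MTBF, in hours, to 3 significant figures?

Series of exponential components: λ_sys = Σ λ_i
λ_sys = 0.00034 + 0.00050 + 0.000025 = 8.6500e-04 /h
MTBF = 1 / λ_sys = 1160 h

1160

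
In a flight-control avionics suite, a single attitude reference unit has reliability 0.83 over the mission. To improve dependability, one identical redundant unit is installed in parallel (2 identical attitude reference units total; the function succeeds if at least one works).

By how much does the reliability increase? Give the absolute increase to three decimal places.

0.141

R_before = 0.83
R_after = 1 − (1 − 0.83)^2 = 0.971
ΔR = 0.971 − 0.83 = 0.141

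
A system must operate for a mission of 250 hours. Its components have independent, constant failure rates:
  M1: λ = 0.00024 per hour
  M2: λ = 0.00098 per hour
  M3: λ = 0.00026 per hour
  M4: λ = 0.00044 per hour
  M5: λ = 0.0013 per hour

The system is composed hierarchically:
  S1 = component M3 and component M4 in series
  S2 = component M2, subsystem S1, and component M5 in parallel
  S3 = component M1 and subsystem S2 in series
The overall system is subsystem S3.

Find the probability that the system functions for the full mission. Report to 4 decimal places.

R(M1) = exp(−0.00024 × 250) = 0.941765
R(M2) = exp(−0.00098 × 250) = 0.782705
R(M3) = exp(−0.00026 × 250) = 0.937067
R(M4) = exp(−0.00044 × 250) = 0.895834
R(M5) = exp(−0.0013 × 250) = 0.722527
Series (M3 and M4): 0.937067 × 0.895834 = 0.839456
Parallel (M2, [0.839456], and M5): 1 − (1 − 0.782705)(1 − 0.839456)(1 − 0.722527) = 0.990320
Series (M1 and [0.990320]): 0.941765 × 0.990320 = 0.9326

0.9326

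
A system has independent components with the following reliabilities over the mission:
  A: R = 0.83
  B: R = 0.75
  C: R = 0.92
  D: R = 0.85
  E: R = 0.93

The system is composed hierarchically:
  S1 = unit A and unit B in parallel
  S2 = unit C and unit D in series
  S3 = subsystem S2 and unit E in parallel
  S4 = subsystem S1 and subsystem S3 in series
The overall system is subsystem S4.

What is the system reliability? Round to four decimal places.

0.9429

Parallel (A and B): 1 − (1 − 0.830000)(1 − 0.750000) = 0.957500
Series (C and D): 0.920000 × 0.850000 = 0.782000
Parallel ([0.782000] and E): 1 − (1 − 0.782000)(1 − 0.930000) = 0.984740
Series ([0.957500] and [0.984740]): 0.957500 × 0.984740 = 0.9429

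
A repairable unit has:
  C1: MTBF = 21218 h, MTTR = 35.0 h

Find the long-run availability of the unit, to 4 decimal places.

0.9984

A(C1) = MTBF/(MTBF+MTTR) = 21218/(21218+35.0) = 0.9984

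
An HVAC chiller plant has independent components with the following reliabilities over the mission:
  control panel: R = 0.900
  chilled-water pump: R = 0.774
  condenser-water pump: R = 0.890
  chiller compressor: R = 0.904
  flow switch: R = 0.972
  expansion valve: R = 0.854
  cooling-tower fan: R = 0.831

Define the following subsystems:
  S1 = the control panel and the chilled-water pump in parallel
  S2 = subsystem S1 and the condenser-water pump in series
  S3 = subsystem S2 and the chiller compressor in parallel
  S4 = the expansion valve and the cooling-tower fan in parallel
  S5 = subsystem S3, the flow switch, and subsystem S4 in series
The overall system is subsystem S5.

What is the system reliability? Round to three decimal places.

Parallel (control panel and chilled-water pump): 1 − (1 − 0.90000)(1 − 0.77400) = 0.97740
Series ([0.97740] and condenser-water pump): 0.97740 × 0.89000 = 0.86989
Parallel ([0.86989] and chiller compressor): 1 − (1 − 0.86989)(1 − 0.90400) = 0.98751
Parallel (expansion valve and cooling-tower fan): 1 − (1 − 0.85400)(1 − 0.83100) = 0.97533
Series ([0.98751], flow switch, and [0.97533]): 0.98751 × 0.97200 × 0.97533 = 0.936

0.936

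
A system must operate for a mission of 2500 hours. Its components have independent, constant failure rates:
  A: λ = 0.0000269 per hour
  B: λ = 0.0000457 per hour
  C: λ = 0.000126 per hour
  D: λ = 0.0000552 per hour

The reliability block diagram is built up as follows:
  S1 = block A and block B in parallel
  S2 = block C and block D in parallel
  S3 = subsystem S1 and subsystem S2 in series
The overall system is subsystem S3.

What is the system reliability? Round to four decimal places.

R(A) = exp(−0.0000269 × 2500) = 0.934961
R(B) = exp(−0.0000457 × 2500) = 0.892035
R(C) = exp(−0.000126 × 2500) = 0.729789
R(D) = exp(−0.0000552 × 2500) = 0.871099
Parallel (A and B): 1 − (1 − 0.934961)(1 − 0.892035) = 0.992978
Parallel (C and D): 1 − (1 − 0.729789)(1 − 0.871099) = 0.965170
Series ([0.992978] and [0.965170]): 0.992978 × 0.965170 = 0.9584

0.9584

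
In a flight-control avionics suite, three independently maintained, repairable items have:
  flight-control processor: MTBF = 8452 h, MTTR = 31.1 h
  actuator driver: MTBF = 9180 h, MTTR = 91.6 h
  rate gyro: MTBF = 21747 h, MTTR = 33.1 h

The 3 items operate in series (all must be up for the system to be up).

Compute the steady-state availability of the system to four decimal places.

0.9850

A(flight-control processor) = MTBF/(MTBF+MTTR) = 8452/(8452+31.1) = 0.996334
A(actuator driver) = MTBF/(MTBF+MTTR) = 9180/(9180+91.6) = 0.990120
A(rate gyro) = MTBF/(MTBF+MTTR) = 21747/(21747+33.1) = 0.998480
Series availability: 0.996334 × 0.990120 × 0.998480 = 0.9850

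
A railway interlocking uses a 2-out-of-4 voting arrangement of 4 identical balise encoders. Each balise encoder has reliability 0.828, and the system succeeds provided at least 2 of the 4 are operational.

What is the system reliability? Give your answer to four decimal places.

0.9823

R = Σ_{i=2}^{4} C(4,i) p^i (1−p)^{4−i} with p = 0.828
C(4,2)·0.828^2·0.172^2 = 0.121694
C(4,3)·0.828^3·0.172^1 = 0.390553
C(4,4)·0.828^4·0.172^0 = 0.470025
Sum = 0.9823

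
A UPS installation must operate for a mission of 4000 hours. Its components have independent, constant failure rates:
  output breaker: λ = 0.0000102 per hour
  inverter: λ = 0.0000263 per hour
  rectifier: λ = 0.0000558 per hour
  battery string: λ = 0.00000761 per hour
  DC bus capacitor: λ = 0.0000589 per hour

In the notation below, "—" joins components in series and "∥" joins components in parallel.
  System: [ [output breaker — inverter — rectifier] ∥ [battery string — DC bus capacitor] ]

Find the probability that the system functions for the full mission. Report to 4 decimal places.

0.9279

R(output breaker) = exp(−0.0000102 × 4000) = 0.960021
R(inverter) = exp(−0.0000263 × 4000) = 0.900144
R(rectifier) = exp(−0.0000558 × 4000) = 0.799955
R(battery string) = exp(−0.00000761 × 4000) = 0.970019
R(DC bus capacitor) = exp(−0.0000589 × 4000) = 0.790097
Series (output breaker, inverter, and rectifier): 0.960021 × 0.900144 × 0.799955 = 0.691287
Series (battery string and DC bus capacitor): 0.970019 × 0.790097 = 0.766409
Parallel ([0.691287] and [0.766409]): 1 − (1 − 0.691287)(1 − 0.766409) = 0.9279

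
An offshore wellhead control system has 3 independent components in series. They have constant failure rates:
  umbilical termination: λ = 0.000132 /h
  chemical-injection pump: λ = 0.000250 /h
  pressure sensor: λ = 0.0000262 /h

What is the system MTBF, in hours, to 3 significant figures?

Series of exponential components: λ_sys = Σ λ_i
λ_sys = 0.000132 + 0.000250 + 0.0000262 = 4.0820e-04 /h
MTBF = 1 / λ_sys = 2450 h

2450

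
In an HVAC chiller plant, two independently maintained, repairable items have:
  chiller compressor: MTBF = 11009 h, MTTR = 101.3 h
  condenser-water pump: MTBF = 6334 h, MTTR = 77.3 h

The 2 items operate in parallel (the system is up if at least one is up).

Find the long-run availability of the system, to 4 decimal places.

0.9999

A(chiller compressor) = MTBF/(MTBF+MTTR) = 11009/(11009+101.3) = 0.990882
A(condenser-water pump) = MTBF/(MTBF+MTTR) = 6334/(6334+77.3) = 0.987943
Parallel availability: 1 − (1 − 0.990882)(1 − 0.987943) = 0.9999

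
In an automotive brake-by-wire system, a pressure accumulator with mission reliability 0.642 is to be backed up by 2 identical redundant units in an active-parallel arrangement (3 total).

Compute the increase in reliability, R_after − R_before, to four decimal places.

0.3121

R_before = 0.642
R_after = 1 − (1 − 0.642)^3 = 0.9541
ΔR = 0.9541 − 0.642 = 0.3121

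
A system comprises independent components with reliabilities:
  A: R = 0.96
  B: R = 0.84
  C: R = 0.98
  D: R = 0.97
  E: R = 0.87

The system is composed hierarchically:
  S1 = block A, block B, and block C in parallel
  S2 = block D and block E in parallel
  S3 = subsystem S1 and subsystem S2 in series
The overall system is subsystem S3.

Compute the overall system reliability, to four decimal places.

Parallel (A, B, and C): 1 − (1 − 0.960000)(1 − 0.840000)(1 − 0.980000) = 0.999872
Parallel (D and E): 1 − (1 − 0.970000)(1 − 0.870000) = 0.996100
Series ([0.999872] and [0.996100]): 0.999872 × 0.996100 = 0.9960

0.9960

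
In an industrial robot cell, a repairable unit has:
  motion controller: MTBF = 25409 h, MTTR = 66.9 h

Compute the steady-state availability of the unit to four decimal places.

A(motion controller) = MTBF/(MTBF+MTTR) = 25409/(25409+66.9) = 0.9974

0.9974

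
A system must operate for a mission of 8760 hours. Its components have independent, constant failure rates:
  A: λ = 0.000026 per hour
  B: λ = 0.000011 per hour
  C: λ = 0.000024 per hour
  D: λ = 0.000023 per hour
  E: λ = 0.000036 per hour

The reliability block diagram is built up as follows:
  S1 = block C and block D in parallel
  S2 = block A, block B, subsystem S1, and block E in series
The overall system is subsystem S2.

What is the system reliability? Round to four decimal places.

R(A) = exp(−0.000026 × 8760) = 0.796315
R(B) = exp(−0.000011 × 8760) = 0.908137
R(C) = exp(−0.000024 × 8760) = 0.810390
R(D) = exp(−0.000023 × 8760) = 0.817520
R(E) = exp(−0.000036 × 8760) = 0.729526
Parallel (C and D): 1 − (1 − 0.810390)(1 − 0.817520) = 0.965400
Series (A, B, [0.965400], and E): 0.796315 × 0.908137 × 0.965400 × 0.729526 = 0.5093

0.5093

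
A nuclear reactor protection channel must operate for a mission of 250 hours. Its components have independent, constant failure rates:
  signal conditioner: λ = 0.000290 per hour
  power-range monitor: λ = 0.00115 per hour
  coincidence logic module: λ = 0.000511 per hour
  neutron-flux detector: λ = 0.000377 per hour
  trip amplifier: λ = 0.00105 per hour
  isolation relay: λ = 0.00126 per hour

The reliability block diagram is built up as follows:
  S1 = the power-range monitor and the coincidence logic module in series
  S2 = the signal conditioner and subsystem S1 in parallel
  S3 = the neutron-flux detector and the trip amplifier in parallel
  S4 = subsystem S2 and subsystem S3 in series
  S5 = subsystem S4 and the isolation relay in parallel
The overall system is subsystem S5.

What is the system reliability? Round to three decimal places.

R(signal conditioner) = exp(−0.000290 × 250) = 0.93007
R(power-range monitor) = exp(−0.00115 × 250) = 0.75014
R(coincidence logic module) = exp(−0.000511 × 250) = 0.88007
R(neutron-flux detector) = exp(−0.000377 × 250) = 0.91006
R(trip amplifier) = exp(−0.00105 × 250) = 0.76913
R(isolation relay) = exp(−0.00126 × 250) = 0.72979
Series (power-range monitor and coincidence logic module): 0.75014 × 0.88007 = 0.66018
Parallel (signal conditioner and [0.66018]): 1 − (1 − 0.93007)(1 − 0.66018) = 0.97624
Parallel (neutron-flux detector and trip amplifier): 1 − (1 − 0.91006)(1 − 0.76913) = 0.97924
Series ([0.97624] and [0.97924]): 0.97624 × 0.97924 = 0.95597
Parallel ([0.95597] and isolation relay): 1 − (1 − 0.95597)(1 − 0.72979) = 0.988

0.988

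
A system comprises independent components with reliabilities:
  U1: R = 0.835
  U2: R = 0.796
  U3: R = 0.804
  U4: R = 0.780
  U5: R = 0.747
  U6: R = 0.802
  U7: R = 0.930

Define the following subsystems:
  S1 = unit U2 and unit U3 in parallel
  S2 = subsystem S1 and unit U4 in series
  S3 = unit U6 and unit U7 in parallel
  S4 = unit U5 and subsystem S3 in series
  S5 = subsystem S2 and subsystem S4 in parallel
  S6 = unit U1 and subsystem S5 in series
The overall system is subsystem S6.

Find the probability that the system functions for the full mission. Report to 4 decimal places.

0.7798

Parallel (U2 and U3): 1 − (1 − 0.796000)(1 − 0.804000) = 0.960016
Series ([0.960016] and U4): 0.960016 × 0.780000 = 0.748812
Parallel (U6 and U7): 1 − (1 − 0.802000)(1 − 0.930000) = 0.986140
Series (U5 and [0.986140]): 0.747000 × 0.986140 = 0.736647
Parallel ([0.748812] and [0.736647]): 1 − (1 − 0.748812)(1 − 0.736647) = 0.933849
Series (U1 and [0.933849]): 0.835000 × 0.933849 = 0.7798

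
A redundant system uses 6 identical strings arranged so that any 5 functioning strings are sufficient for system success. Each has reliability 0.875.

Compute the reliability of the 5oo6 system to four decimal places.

0.8335

R = Σ_{i=5}^{6} C(6,i) p^i (1−p)^{6−i} with p = 0.875
C(6,5)·0.875^5·0.125^1 = 0.384682
C(6,6)·0.875^6·0.125^0 = 0.448795
Sum = 0.8335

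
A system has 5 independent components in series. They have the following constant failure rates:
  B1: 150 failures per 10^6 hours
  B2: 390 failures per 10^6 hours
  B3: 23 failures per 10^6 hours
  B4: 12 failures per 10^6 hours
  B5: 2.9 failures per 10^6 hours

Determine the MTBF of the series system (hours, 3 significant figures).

1730

Series of exponential components: λ_sys = Σ λ_i
λ_sys = 0.00015 + 0.00039 + 0.000023 + 0.000012 + 0.0000029 = 5.7790e-04 /h
MTBF = 1 / λ_sys = 1730 h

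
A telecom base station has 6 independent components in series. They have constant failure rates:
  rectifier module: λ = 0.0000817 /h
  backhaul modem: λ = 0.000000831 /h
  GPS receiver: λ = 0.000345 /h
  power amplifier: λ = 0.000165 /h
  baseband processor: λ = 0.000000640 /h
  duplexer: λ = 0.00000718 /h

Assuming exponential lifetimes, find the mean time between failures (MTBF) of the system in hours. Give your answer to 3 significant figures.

Series of exponential components: λ_sys = Σ λ_i
λ_sys = 0.0000817 + 0.000000831 + 0.000345 + 0.000165 + 0.000000640 + 0.00000718 = 6.0035e-04 /h
MTBF = 1 / λ_sys = 1670 h

1670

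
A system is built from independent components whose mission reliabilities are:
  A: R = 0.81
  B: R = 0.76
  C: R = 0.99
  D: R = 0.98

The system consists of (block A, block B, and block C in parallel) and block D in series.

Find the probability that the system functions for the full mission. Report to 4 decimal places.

0.9796

Parallel (A, B, and C): 1 − (1 − 0.810000)(1 − 0.760000)(1 − 0.990000) = 0.999544
Series ([0.999544] and D): 0.999544 × 0.980000 = 0.9796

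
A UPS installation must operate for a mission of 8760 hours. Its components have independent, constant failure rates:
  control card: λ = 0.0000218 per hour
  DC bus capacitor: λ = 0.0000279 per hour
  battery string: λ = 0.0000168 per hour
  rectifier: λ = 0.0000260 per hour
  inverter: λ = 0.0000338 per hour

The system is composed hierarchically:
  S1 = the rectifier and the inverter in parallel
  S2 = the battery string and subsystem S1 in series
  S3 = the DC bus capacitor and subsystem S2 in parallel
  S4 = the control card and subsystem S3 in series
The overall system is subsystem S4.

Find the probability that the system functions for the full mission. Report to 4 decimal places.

R(control card) = exp(−0.0000218 × 8760) = 0.826159
R(DC bus capacitor) = exp(−0.0000279 × 8760) = 0.783171
R(battery string) = exp(−0.0000168 × 8760) = 0.863149
R(rectifier) = exp(−0.0000260 × 8760) = 0.796315
R(inverter) = exp(−0.0000338 × 8760) = 0.743722
Parallel (rectifier and inverter): 1 − (1 − 0.796315)(1 − 0.743722) = 0.947800
Series (battery string and [0.947800]): 0.863149 × 0.947800 = 0.818093
Parallel (DC bus capacitor and [0.818093]): 1 − (1 − 0.783171)(1 − 0.818093) = 0.960557
Series (control card and [0.960557]): 0.826159 × 0.960557 = 0.7936

0.7936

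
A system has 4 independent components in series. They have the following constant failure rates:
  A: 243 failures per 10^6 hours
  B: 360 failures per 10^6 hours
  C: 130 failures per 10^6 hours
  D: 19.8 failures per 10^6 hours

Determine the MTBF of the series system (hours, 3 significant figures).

1330

Series of exponential components: λ_sys = Σ λ_i
λ_sys = 0.000243 + 0.000360 + 0.000130 + 0.0000198 = 7.5280e-04 /h
MTBF = 1 / λ_sys = 1330 h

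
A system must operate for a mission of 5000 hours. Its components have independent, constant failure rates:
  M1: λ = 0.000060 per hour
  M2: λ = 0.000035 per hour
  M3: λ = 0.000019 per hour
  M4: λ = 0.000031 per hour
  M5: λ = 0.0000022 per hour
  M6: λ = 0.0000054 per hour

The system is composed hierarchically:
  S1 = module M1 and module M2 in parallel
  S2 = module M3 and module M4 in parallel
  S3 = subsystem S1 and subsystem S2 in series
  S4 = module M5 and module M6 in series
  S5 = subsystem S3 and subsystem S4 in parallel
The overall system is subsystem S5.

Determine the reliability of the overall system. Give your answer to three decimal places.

0.998

R(M1) = exp(−0.000060 × 5000) = 0.74082
R(M2) = exp(−0.000035 × 5000) = 0.83946
R(M3) = exp(−0.000019 × 5000) = 0.90937
R(M4) = exp(−0.000031 × 5000) = 0.85642
R(M5) = exp(−0.0000022 × 5000) = 0.98906
R(M6) = exp(−0.0000054 × 5000) = 0.97336
Parallel (M1 and M2): 1 − (1 − 0.74082)(1 − 0.83946) = 0.95839
Parallel (M3 and M4): 1 − (1 − 0.90937)(1 − 0.85642) = 0.98699
Series ([0.95839] and [0.98699]): 0.95839 × 0.98699 = 0.94592
Series (M5 and M6): 0.98906 × 0.97336 = 0.96271
Parallel ([0.94592] and [0.96271]): 1 − (1 − 0.94592)(1 − 0.96271) = 0.998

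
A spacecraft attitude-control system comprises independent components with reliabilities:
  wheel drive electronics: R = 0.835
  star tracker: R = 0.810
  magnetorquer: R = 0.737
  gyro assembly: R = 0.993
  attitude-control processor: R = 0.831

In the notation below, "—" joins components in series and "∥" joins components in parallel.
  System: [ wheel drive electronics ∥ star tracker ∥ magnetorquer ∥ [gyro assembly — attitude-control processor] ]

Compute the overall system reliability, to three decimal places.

Series (gyro assembly and attitude-control processor): 0.99300 × 0.83100 = 0.82518
Parallel (wheel drive electronics, star tracker, magnetorquer, and [0.82518]): 1 − (1 − 0.83500)(1 − 0.81000)(1 − 0.73700)(1 − 0.82518) = 0.999

0.999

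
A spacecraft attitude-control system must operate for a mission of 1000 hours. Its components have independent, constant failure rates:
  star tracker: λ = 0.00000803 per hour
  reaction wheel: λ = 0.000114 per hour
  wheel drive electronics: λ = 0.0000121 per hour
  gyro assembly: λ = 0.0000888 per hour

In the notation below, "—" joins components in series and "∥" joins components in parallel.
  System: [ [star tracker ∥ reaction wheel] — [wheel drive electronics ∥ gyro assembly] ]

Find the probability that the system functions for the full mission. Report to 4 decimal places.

0.9981

R(star tracker) = exp(−0.00000803 × 1000) = 0.992002
R(reaction wheel) = exp(−0.000114 × 1000) = 0.892258
R(wheel drive electronics) = exp(−0.0000121 × 1000) = 0.987973
R(gyro assembly) = exp(−0.0000888 × 1000) = 0.915029
Parallel (star tracker and reaction wheel): 1 − (1 − 0.992002)(1 − 0.892258) = 0.999138
Parallel (wheel drive electronics and gyro assembly): 1 − (1 − 0.987973)(1 − 0.915029) = 0.998978
Series ([0.999138] and [0.998978]): 0.999138 × 0.998978 = 0.9981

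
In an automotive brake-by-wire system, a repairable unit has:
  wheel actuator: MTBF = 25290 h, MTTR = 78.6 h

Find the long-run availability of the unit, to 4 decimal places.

0.9969

A(wheel actuator) = MTBF/(MTBF+MTTR) = 25290/(25290+78.6) = 0.9969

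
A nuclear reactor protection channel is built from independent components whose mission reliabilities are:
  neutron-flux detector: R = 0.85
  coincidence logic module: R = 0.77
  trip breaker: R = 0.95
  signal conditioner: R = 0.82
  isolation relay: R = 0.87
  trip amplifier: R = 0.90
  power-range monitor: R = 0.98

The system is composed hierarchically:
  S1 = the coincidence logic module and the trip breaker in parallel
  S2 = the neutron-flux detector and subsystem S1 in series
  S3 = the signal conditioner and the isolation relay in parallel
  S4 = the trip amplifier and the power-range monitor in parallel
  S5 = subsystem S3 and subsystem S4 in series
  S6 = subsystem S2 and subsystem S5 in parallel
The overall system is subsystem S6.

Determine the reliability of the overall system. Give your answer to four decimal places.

Parallel (coincidence logic module and trip breaker): 1 − (1 − 0.770000)(1 − 0.950000) = 0.988500
Series (neutron-flux detector and [0.988500]): 0.850000 × 0.988500 = 0.840225
Parallel (signal conditioner and isolation relay): 1 − (1 − 0.820000)(1 − 0.870000) = 0.976600
Parallel (trip amplifier and power-range monitor): 1 − (1 − 0.900000)(1 − 0.980000) = 0.998000
Series ([0.976600] and [0.998000]): 0.976600 × 0.998000 = 0.974647
Parallel ([0.840225] and [0.974647]): 1 − (1 − 0.840225)(1 − 0.974647) = 0.9959

0.9959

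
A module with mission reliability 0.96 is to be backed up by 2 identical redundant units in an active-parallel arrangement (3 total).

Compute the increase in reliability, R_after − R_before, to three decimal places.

0.040

R_before = 0.96
R_after = 1 − (1 − 0.96)^3 = 1.000
ΔR = 1.000 − 0.96 = 0.040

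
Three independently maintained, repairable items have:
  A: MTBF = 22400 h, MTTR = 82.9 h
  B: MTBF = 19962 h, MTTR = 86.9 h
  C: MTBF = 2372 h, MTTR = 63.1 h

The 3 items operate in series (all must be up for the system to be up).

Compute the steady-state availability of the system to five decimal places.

A(A) = MTBF/(MTBF+MTTR) = 22400/(22400+82.9) = 0.996313
A(B) = MTBF/(MTBF+MTTR) = 19962/(19962+86.9) = 0.995666
A(C) = MTBF/(MTBF+MTTR) = 2372/(2372+63.1) = 0.974087
Series availability: 0.996313 × 0.995666 × 0.974087 = 0.96629

0.96629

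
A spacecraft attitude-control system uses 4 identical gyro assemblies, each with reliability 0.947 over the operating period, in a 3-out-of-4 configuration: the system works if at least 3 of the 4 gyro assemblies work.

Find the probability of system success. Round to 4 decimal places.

R = Σ_{i=3}^{4} C(4,i) p^i (1−p)^{4−i} with p = 0.947
C(4,3)·0.947^3·0.053^1 = 0.180047
C(4,4)·0.947^4·0.053^0 = 0.804266
Sum = 0.9843

0.9843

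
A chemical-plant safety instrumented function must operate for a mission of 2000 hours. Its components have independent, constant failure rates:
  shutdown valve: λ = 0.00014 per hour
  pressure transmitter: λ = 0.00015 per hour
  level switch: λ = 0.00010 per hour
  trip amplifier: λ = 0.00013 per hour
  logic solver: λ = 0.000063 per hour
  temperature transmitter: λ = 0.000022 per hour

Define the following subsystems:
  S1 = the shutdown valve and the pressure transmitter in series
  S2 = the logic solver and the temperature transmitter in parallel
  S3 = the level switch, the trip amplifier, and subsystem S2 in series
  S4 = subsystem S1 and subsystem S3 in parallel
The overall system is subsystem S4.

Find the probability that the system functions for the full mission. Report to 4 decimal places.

0.8363

R(shutdown valve) = exp(−0.00014 × 2000) = 0.755784
R(pressure transmitter) = exp(−0.00015 × 2000) = 0.740818
R(level switch) = exp(−0.00010 × 2000) = 0.818731
R(trip amplifier) = exp(−0.00013 × 2000) = 0.771052
R(logic solver) = exp(−0.000063 × 2000) = 0.881615
R(temperature transmitter) = exp(−0.000022 × 2000) = 0.956954
Series (shutdown valve and pressure transmitter): 0.755784 × 0.740818 = 0.559898
Parallel (logic solver and temperature transmitter): 1 − (1 − 0.881615)(1 − 0.956954) = 0.994904
Series (level switch, trip amplifier, and [0.994904]): 0.818731 × 0.771052 × 0.994904 = 0.628067
Parallel ([0.559898] and [0.628067]): 1 − (1 − 0.559898)(1 − 0.628067) = 0.8363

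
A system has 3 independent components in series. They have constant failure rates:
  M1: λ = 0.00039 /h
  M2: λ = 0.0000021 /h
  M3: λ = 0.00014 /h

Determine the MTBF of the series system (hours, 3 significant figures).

1880

Series of exponential components: λ_sys = Σ λ_i
λ_sys = 0.00039 + 0.0000021 + 0.00014 = 5.3210e-04 /h
MTBF = 1 / λ_sys = 1880 h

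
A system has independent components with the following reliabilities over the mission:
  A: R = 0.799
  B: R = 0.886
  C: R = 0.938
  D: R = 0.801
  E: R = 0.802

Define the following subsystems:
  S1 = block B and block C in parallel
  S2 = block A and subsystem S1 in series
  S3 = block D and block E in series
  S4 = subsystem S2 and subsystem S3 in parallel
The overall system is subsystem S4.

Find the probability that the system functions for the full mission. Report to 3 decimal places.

0.926

Parallel (B and C): 1 − (1 − 0.88600)(1 − 0.93800) = 0.99293
Series (A and [0.99293]): 0.79900 × 0.99293 = 0.79335
Series (D and E): 0.80100 × 0.80200 = 0.64240
Parallel ([0.79335] and [0.64240]): 1 − (1 − 0.79335)(1 − 0.64240) = 0.926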